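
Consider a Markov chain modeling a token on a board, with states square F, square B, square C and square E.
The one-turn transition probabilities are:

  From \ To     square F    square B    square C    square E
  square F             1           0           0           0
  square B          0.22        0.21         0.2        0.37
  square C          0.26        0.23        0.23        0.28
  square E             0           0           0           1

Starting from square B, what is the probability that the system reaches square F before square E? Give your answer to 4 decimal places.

0.3937

Let h(s) be the probability of absorption at square F starting from transient state s. Then h(square F) = 1 and h(square E) = 0. By first-step analysis:
h(square B) = 0.22·1 + 0.21·h(square B) + 0.2·h(square C) + 0.37·0
h(square C) = 0.26·1 + 0.23·h(square B) + 0.23·h(square C) + 0.28·0
Solving: h(square B) = 0.3937, h(square C) = 0.4553.
Starting from square B, the probability is 0.3937.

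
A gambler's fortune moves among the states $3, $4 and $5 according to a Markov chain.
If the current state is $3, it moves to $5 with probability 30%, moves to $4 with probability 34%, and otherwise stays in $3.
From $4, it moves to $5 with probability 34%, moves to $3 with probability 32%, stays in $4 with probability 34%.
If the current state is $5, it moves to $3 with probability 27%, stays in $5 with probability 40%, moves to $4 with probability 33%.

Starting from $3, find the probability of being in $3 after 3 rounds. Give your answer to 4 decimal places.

Propagate the distribution vector 3 rounds from $3.
After 0 rounds: (1.0000, 0.0000, 0.0000)
After 1 round: (0.3600, 0.3400, 0.3000)
After 2 rounds: (0.3194, 0.3370, 0.3436)
After 3 rounds: (0.3156, 0.3366, 0.3478)
P(in $3 after 3 rounds) = 0.3156

0.3156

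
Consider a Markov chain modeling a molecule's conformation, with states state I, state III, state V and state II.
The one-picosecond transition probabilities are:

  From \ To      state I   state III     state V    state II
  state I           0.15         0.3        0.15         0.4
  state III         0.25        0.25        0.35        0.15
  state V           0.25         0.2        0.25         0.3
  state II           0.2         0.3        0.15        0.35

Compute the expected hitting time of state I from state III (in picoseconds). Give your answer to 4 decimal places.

Let t(s) be the expected number of picoseconds to first reach state I from state s, with t(state I) = 0. Conditioning on the first picosecond:
t(state III) = 1 + 0.25·t(state III) + 0.35·t(state V) + 0.15·t(state II)
t(state V) = 1 + 0.2·t(state III) + 0.25·t(state V) + 0.3·t(state II)
t(state II) = 1 + 0.3·t(state III) + 0.15·t(state V) + 0.35·t(state II)
Solving: t(state III) = 4.2008, t(state V) = 4.2354, t(state II) = 4.4547.
Expected picoseconds from state III to state I: 4.2008.

4.2008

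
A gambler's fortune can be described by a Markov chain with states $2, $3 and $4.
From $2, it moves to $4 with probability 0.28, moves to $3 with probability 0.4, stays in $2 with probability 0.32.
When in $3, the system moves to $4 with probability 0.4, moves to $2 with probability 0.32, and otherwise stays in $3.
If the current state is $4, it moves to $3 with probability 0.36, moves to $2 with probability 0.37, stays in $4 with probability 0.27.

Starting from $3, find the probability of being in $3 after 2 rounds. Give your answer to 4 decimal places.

Sum over the intermediate state after 1 round:
P = P($3→$2)·P($2→$3) + P($3→$3)·P($3→$3) + P($3→$4)·P($4→$3)
  = 0.32×0.4 + 0.28×0.28 + 0.4×0.36
  = 0.1280 + 0.0784 + 0.1440 = 0.3504

0.3504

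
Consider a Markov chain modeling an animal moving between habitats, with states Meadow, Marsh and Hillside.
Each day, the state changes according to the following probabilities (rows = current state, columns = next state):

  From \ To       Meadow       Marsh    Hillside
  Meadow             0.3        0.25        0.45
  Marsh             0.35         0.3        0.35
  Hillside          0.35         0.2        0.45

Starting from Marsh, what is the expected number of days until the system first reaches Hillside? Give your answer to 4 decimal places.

Let t(s) be the expected number of days to first reach Hillside from state s, with t(Hillside) = 0. Conditioning on the first day:
t(Meadow) = 1 + 0.3·t(Meadow) + 0.25·t(Marsh)
t(Marsh) = 1 + 0.35·t(Meadow) + 0.3·t(Marsh)
Solving: t(Meadow) = 2.3602, t(Marsh) = 2.6087.
Expected days from Marsh to Hillside: 2.6087.

2.6087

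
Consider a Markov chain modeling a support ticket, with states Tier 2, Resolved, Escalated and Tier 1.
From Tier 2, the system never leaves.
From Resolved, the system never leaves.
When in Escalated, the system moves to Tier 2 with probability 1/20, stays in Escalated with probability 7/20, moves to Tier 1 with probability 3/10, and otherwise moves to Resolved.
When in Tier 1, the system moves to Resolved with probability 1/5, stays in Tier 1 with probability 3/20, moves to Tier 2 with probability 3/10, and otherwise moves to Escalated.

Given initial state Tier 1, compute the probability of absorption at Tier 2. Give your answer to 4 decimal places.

Let h(s) be the probability of absorption at Tier 2 starting from transient state s. Then h(Tier 2) = 1 and h(Resolved) = 0. By first-step analysis:
h(Escalated) = 0.05·1 + 0.3·0 + 0.35·h(Escalated) + 0.3·h(Tier 1)
h(Tier 1) = 0.3·1 + 0.2·0 + 0.35·h(Escalated) + 0.15·h(Tier 1)
Solving: h(Escalated) = 0.2961, h(Tier 1) = 0.4749.
Starting from Tier 1, the probability is 0.4749.

0.4749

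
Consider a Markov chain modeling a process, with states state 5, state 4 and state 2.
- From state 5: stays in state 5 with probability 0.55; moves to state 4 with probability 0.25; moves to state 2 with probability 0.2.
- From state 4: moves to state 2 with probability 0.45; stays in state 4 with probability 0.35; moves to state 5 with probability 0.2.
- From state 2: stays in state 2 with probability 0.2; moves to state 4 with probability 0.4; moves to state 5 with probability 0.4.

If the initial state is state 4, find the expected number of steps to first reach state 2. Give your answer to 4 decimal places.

Let t(s) be the expected number of steps to first reach state 2 from state s, with t(state 2) = 0. Conditioning on the first step:
t(state 5) = 1 + 0.55·t(state 5) + 0.25·t(state 4)
t(state 4) = 1 + 0.2·t(state 5) + 0.35·t(state 4)
Solving: t(state 5) = 3.7113, t(state 4) = 2.6804.
Expected steps from state 4 to state 2: 2.6804.

2.6804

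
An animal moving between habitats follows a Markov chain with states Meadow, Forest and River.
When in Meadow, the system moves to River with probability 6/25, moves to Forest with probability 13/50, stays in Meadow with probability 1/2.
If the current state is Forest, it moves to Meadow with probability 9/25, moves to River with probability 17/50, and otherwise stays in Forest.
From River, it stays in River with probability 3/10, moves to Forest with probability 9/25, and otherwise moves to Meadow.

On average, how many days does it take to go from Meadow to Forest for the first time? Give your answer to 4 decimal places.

Let t(s) be the expected number of days to first reach Forest from state s, with t(Forest) = 0. Conditioning on the first day:
t(Meadow) = 1 + 0.5·t(Meadow) + 0.24·t(River)
t(River) = 1 + 0.34·t(Meadow) + 0.3·t(River)
Solving: t(Meadow) = 3.5022, t(River) = 3.1297.
Expected days from Meadow to Forest: 3.5022.

3.5022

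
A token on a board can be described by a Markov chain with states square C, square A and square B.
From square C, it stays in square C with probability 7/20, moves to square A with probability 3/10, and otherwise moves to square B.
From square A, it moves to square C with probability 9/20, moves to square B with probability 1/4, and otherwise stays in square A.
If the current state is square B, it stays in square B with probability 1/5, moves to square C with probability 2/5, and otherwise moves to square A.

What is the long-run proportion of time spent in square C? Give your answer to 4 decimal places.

Let the stationary distribution be π with π = πP and π_1 + π_2 + π_3 = 1.
π_1 = 0.35·π_1 + 0.45·π_2 + 0.4·π_3
π_2 = 0.3·π_1 + 0.3·π_2 + 0.4·π_3
Solving with the normalization constraint gives π = (0.3966, 0.3276, 0.2759).
So the stationary probability of square C is 0.3966.

0.3966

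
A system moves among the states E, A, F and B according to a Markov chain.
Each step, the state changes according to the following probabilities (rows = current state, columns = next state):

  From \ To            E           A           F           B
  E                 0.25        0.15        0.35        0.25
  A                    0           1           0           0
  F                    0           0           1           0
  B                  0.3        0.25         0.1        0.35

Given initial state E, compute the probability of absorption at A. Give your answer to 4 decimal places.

Let h(s) be the probability of absorption at A starting from transient state s. Then h(A) = 1 and h(F) = 0. By first-step analysis:
h(E) = 0.25·h(E) + 0.15·1 + 0.35·0 + 0.25·h(B)
h(B) = 0.3·h(E) + 0.25·1 + 0.1·0 + 0.35·h(B)
Solving: h(E) = 0.3879, h(B) = 0.5636.
Starting from E, the probability is 0.3879.

0.3879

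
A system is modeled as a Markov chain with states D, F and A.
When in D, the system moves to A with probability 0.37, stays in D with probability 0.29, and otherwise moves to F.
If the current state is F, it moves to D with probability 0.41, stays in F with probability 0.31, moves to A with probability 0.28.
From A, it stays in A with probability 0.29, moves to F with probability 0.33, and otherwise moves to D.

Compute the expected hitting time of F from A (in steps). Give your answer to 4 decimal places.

2.9986

Let t(s) be the expected number of steps to first reach F from state s, with t(F) = 0. Conditioning on the first step:
t(D) = 1 + 0.29·t(D) + 0.37·t(A)
t(A) = 1 + 0.38·t(D) + 0.29·t(A)
Solving: t(D) = 2.9711, t(A) = 2.9986.
Expected steps from A to F: 2.9986.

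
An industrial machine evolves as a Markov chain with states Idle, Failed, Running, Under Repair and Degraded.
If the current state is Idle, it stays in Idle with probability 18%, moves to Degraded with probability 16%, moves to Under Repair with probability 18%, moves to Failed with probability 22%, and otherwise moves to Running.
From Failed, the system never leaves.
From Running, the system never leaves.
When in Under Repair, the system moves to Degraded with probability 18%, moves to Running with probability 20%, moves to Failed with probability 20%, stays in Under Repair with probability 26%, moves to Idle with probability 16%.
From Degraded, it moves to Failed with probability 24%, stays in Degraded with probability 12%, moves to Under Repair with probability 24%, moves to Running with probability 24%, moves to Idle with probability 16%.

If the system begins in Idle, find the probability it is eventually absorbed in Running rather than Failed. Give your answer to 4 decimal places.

0.5275

Let h(s) be the probability of absorption at Running starting from transient state s. Then h(Running) = 1 and h(Failed) = 0. By first-step analysis:
h(Idle) = 0.18·h(Idle) + 0.22·0 + 0.26·1 + 0.18·h(Under Repair) + 0.16·h(Degraded)
h(Under Repair) = 0.16·h(Idle) + 0.2·0 + 0.2·1 + 0.26·h(Under Repair) + 0.18·h(Degraded)
h(Degraded) = 0.16·h(Idle) + 0.24·0 + 0.24·1 + 0.24·h(Under Repair) + 0.12·h(Degraded)
Solving: h(Idle) = 0.5275, h(Under Repair) = 0.5077, h(Degraded) = 0.5071.
Starting from Idle, the probability is 0.5275.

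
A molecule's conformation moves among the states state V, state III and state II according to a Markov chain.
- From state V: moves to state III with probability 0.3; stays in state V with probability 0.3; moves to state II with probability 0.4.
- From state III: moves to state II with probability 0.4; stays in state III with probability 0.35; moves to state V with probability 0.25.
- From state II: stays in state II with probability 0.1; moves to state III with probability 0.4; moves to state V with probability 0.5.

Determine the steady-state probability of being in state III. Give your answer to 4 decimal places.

Let the stationary distribution be π with π = πP and π_1 + π_2 + π_3 = 1.
π_1 = 0.3·π_1 + 0.25·π_2 + 0.5·π_3
π_2 = 0.3·π_1 + 0.35·π_2 + 0.4·π_3
Solving with the normalization constraint gives π = (0.3441, 0.3482, 0.3077).
So the stationary probability of state III is 0.3482.

0.3482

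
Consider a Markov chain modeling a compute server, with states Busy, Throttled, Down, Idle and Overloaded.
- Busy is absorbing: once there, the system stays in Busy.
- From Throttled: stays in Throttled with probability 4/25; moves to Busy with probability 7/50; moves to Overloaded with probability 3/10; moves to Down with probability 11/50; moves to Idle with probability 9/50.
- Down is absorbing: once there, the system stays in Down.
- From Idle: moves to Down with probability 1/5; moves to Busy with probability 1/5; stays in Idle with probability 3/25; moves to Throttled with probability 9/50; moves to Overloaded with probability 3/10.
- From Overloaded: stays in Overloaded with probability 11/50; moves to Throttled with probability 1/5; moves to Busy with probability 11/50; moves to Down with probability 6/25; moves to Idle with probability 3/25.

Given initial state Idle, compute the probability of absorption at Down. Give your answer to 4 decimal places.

0.5246

Let h(s) be the probability of absorption at Down starting from transient state s. Then h(Down) = 1 and h(Busy) = 0. By first-step analysis:
h(Throttled) = 0.14·0 + 0.16·h(Throttled) + 0.22·1 + 0.18·h(Idle) + 0.3·h(Overloaded)
h(Idle) = 0.2·0 + 0.18·h(Throttled) + 0.2·1 + 0.12·h(Idle) + 0.3·h(Overloaded)
h(Overloaded) = 0.22·0 + 0.2·h(Throttled) + 0.24·1 + 0.12·h(Idle) + 0.22·h(Overloaded)
Solving: h(Throttled) = 0.5647, h(Idle) = 0.5246, h(Overloaded) = 0.5332.
Starting from Idle, the probability is 0.5246.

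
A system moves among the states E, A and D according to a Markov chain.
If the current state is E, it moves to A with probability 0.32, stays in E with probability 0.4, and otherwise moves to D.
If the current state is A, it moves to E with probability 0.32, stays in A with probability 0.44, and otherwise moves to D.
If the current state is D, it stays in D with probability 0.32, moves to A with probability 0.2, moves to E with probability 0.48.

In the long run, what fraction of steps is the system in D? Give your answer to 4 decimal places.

Let the stationary distribution be π with π = πP and π_1 + π_2 + π_3 = 1.
π_1 = 0.4·π_1 + 0.32·π_2 + 0.48·π_3
π_2 = 0.32·π_1 + 0.44·π_2 + 0.2·π_3
Solving with the normalization constraint gives π = (0.3962, 0.3257, 0.2781).
So the stationary probability of D is 0.2781.

0.2781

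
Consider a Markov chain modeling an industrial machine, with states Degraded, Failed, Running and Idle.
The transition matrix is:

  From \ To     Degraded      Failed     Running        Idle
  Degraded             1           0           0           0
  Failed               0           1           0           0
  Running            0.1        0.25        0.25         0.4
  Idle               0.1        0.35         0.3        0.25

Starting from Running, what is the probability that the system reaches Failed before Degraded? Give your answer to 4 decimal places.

0.7401

Let h(s) be the probability of absorption at Failed starting from transient state s. Then h(Failed) = 1 and h(Degraded) = 0. By first-step analysis:
h(Running) = 0.1·0 + 0.25·1 + 0.25·h(Running) + 0.4·h(Idle)
h(Idle) = 0.1·0 + 0.35·1 + 0.3·h(Running) + 0.25·h(Idle)
Solving: h(Running) = 0.7401, h(Idle) = 0.7627.
Starting from Running, the probability is 0.7401.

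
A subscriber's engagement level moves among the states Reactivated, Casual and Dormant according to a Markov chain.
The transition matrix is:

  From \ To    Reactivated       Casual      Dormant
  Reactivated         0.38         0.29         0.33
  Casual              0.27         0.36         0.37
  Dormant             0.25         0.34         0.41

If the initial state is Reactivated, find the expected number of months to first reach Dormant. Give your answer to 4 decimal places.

2.9199

Let t(s) be the expected number of months to first reach Dormant from state s, with t(Dormant) = 0. Conditioning on the first month:
t(Reactivated) = 1 + 0.38·t(Reactivated) + 0.29·t(Casual)
t(Casual) = 1 + 0.27·t(Reactivated) + 0.36·t(Casual)
Solving: t(Reactivated) = 2.9199, t(Casual) = 2.7943.
Expected months from Reactivated to Dormant: 2.9199.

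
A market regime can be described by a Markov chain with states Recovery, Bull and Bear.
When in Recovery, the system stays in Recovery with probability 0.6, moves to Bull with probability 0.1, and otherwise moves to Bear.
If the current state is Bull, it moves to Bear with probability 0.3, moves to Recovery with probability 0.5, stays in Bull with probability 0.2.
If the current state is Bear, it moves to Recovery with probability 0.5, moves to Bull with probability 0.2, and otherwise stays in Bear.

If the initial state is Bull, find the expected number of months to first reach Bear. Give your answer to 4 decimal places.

Let t(s) be the expected number of months to first reach Bear from state s, with t(Bear) = 0. Conditioning on the first month:
t(Recovery) = 1 + 0.6·t(Recovery) + 0.1·t(Bull)
t(Bull) = 1 + 0.5·t(Recovery) + 0.2·t(Bull)
Solving: t(Recovery) = 3.3333, t(Bull) = 3.3333.
Expected months from Bull to Bear: 3.3333.

3.3333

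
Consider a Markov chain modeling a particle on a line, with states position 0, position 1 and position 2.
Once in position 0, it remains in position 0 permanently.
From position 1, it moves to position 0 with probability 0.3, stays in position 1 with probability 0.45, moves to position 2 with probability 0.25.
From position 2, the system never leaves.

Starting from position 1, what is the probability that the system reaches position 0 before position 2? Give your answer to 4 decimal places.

0.5455

Let h(s) be the probability of absorption at position 0 starting from transient state s. Then h(position 0) = 1 and h(position 2) = 0. By first-step analysis:
h(position 1) = 0.3·1 + 0.45·h(position 1) + 0.25·0
Solving: h(position 1) = 0.5455.
Starting from position 1, the probability is 0.5455.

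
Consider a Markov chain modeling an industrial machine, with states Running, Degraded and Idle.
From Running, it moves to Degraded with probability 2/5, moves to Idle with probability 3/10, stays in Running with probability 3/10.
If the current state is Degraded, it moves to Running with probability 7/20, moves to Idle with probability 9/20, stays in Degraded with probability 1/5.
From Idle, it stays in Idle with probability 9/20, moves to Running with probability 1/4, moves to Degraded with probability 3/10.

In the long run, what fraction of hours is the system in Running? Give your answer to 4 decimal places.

Let the stationary distribution be π with π = πP and π_1 + π_2 + π_3 = 1.
π_1 = 0.3·π_1 + 0.35·π_2 + 0.25·π_3
π_2 = 0.4·π_1 + 0.2·π_2 + 0.3·π_3
Solving with the normalization constraint gives π = (0.2947, 0.2995, 0.4058).
So the stationary probability of Running is 0.2947.

0.2947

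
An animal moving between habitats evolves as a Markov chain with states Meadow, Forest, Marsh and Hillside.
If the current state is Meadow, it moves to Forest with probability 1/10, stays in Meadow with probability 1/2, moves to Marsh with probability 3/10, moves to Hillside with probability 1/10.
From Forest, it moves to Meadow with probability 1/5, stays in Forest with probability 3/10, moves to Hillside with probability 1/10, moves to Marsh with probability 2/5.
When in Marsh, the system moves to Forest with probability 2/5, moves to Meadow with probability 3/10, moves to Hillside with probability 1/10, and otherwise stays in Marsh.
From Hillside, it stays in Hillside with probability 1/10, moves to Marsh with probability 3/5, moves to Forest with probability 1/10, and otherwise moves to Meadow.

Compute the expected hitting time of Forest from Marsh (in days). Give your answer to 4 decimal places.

Let t(s) be the expected number of days to first reach Forest from state s, with t(Forest) = 0. Conditioning on the first day:
t(Meadow) = 1 + 0.5·t(Meadow) + 0.3·t(Marsh) + 0.1·t(Hillside)
t(Marsh) = 1 + 0.3·t(Meadow) + 0.2·t(Marsh) + 0.1·t(Hillside)
t(Hillside) = 1 + 0.2·t(Meadow) + 0.6·t(Marsh) + 0.1·t(Hillside)
Solving: t(Meadow) = 5.2632, t(Marsh) = 3.8278, t(Hillside) = 4.8325.
Expected days from Marsh to Forest: 3.8278.

3.8278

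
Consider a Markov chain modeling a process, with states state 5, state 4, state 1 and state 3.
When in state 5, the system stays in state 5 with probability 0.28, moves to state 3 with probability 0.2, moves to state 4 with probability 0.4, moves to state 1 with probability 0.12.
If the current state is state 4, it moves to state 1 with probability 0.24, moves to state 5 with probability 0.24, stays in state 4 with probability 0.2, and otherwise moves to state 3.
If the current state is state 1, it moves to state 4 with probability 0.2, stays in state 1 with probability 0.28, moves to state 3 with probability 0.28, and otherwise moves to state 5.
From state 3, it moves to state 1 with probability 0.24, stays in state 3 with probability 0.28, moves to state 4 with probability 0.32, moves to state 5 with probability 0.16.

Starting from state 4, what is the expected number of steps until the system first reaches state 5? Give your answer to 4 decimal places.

4.6263

Let t(s) be the expected number of steps to first reach state 5 from state s, with t(state 5) = 0. Conditioning on the first step:
t(state 4) = 1 + 0.2·t(state 4) + 0.24·t(state 1) + 0.32·t(state 3)
t(state 1) = 1 + 0.2·t(state 4) + 0.28·t(state 1) + 0.28·t(state 3)
t(state 3) = 1 + 0.32·t(state 4) + 0.24·t(state 1) + 0.28·t(state 3)
Solving: t(state 4) = 4.6263, t(state 1) = 4.6115, t(state 3) = 4.9822.
Expected steps from state 4 to state 5: 4.6263.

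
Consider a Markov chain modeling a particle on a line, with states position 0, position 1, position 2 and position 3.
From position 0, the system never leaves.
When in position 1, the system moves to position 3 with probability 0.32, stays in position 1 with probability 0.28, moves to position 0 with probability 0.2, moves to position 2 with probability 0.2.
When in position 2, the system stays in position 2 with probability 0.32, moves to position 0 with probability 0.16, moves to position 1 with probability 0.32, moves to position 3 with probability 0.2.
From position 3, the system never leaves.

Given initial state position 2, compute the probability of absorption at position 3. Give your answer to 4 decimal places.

Let h(s) be the probability of absorption at position 3 starting from transient state s. Then h(position 3) = 1 and h(position 0) = 0. By first-step analysis:
h(position 1) = 0.2·0 + 0.28·h(position 1) + 0.2·h(position 2) + 0.32·1
h(position 2) = 0.16·0 + 0.32·h(position 1) + 0.32·h(position 2) + 0.2·1
Solving: h(position 1) = 0.6053, h(position 2) = 0.5789.
Starting from position 2, the probability is 0.5789.

0.5789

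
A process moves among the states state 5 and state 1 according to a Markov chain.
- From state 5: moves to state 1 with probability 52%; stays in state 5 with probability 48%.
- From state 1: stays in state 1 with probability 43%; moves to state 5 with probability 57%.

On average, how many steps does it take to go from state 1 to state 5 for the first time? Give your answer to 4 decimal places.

Let t(s) be the expected number of steps to first reach state 5 from state s, with t(state 5) = 0. Conditioning on the first step:
t(state 1) = 1 + 0.43·t(state 1)
Solving: t(state 1) = 1.7544.
Expected steps from state 1 to state 5: 1.7544.

1.7544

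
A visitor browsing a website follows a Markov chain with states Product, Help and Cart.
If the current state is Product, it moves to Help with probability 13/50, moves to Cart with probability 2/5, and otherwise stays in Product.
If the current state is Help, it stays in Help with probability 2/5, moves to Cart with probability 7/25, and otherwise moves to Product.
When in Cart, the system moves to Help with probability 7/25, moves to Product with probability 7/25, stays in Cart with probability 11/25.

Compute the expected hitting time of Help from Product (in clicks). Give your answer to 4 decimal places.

Let t(s) be the expected number of clicks to first reach Help from state s, with t(Help) = 0. Conditioning on the first click:
t(Product) = 1 + 0.34·t(Product) + 0.4·t(Cart)
t(Cart) = 1 + 0.28·t(Product) + 0.44·t(Cart)
Solving: t(Product) = 3.7267, t(Cart) = 3.6491.
Expected clicks from Product to Help: 3.7267.

3.7267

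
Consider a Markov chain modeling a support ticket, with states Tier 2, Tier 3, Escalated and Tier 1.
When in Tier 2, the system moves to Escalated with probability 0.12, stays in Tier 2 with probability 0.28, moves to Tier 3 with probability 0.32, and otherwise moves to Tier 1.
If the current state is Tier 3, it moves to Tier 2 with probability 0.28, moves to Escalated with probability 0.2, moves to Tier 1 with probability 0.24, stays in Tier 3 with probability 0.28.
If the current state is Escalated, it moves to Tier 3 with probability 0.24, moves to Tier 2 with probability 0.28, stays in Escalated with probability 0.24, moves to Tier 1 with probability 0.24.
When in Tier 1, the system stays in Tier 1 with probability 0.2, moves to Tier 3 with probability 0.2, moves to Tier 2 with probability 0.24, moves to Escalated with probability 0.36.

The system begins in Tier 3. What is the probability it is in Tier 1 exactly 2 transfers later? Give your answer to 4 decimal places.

0.2416

Propagate the distribution vector 2 transfers from Tier 3.
After 0 transfers: (0.0000, 1.0000, 0.0000, 0.0000)
After 1 transfer: (0.2800, 0.2800, 0.2000, 0.2400)
After 2 transfers: (0.2704, 0.2640, 0.2240, 0.2416)
P(in Tier 1 after 2 transfers) = 0.2416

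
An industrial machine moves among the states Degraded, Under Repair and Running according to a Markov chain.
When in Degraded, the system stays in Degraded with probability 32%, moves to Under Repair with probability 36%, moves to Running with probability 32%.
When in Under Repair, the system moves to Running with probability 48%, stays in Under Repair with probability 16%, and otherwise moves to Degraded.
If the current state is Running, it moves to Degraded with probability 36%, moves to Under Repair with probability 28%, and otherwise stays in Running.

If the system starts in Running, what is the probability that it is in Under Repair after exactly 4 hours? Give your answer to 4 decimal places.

0.2747

Propagate the distribution vector 4 hours from Running.
After 0 hours: (0.0000, 0.0000, 1.0000)
After 1 hour: (0.3600, 0.2800, 0.3600)
After 2 hours: (0.3456, 0.2752, 0.3792)
After 3 hours: (0.3462, 0.2746, 0.3792)
After 4 hours: (0.3462, 0.2747, 0.3791)
P(in Under Repair after 4 hours) = 0.2747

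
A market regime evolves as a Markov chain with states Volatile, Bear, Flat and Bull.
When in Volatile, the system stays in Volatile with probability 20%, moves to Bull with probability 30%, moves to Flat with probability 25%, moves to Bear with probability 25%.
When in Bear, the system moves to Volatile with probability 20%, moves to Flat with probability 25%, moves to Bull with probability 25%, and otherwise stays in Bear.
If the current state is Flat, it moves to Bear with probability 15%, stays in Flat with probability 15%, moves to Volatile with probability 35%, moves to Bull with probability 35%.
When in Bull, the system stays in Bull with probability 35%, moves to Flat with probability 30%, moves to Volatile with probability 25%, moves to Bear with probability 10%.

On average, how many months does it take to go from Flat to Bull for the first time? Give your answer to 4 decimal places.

Let t(s) be the expected number of months to first reach Bull from state s, with t(Bull) = 0. Conditioning on the first month:
t(Volatile) = 1 + 0.2·t(Volatile) + 0.25·t(Bear) + 0.25·t(Flat)
t(Bear) = 1 + 0.2·t(Volatile) + 0.3·t(Bear) + 0.25·t(Flat)
t(Flat) = 1 + 0.35·t(Volatile) + 0.15·t(Bear) + 0.15·t(Flat)
Solving: t(Volatile) = 3.3400, t(Bear) = 3.5158, t(Flat) = 3.1722.
Expected months from Flat to Bull: 3.1722.

3.1722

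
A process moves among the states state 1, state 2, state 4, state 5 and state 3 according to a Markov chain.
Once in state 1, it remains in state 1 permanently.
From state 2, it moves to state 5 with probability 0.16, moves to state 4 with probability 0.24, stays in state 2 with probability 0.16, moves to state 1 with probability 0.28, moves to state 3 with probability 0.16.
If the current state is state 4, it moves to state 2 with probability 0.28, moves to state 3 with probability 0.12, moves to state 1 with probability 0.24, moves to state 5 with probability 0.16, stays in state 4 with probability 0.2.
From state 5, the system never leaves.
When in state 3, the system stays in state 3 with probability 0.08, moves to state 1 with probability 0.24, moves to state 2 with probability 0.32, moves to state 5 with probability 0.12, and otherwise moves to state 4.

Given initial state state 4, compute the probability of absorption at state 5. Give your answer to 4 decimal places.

0.3825

Let h(s) be the probability of absorption at state 5 starting from transient state s. Then h(state 5) = 1 and h(state 1) = 0. By first-step analysis:
h(state 2) = 0.28·0 + 0.16·h(state 2) + 0.24·h(state 4) + 0.16·1 + 0.16·h(state 3)
h(state 4) = 0.24·0 + 0.28·h(state 2) + 0.2·h(state 4) + 0.16·1 + 0.12·h(state 3)
h(state 3) = 0.24·0 + 0.32·h(state 2) + 0.24·h(state 4) + 0.12·1 + 0.08·h(state 3)
Solving: h(state 2) = 0.3680, h(state 4) = 0.3825, h(state 3) = 0.3582.
Starting from state 4, the probability is 0.3825.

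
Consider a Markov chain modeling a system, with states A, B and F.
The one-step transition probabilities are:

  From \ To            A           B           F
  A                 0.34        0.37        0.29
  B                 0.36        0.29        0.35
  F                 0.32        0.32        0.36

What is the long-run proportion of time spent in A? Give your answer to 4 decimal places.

0.3399

Let the stationary distribution be π with π = πP and π_1 + π_2 + π_3 = 1.
π_1 = 0.34·π_1 + 0.36·π_2 + 0.32·π_3
π_2 = 0.37·π_1 + 0.29·π_2 + 0.32·π_3
Solving with the normalization constraint gives π = (0.3399, 0.3272, 0.3329).
So the stationary probability of A is 0.3399.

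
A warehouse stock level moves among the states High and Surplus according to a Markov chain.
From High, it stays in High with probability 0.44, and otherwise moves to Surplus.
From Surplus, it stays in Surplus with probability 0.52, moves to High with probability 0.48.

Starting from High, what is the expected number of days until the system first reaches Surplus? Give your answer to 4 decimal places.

Let t(s) be the expected number of days to first reach Surplus from state s, with t(Surplus) = 0. Conditioning on the first day:
t(High) = 1 + 0.44·t(High)
Solving: t(High) = 1.7857.
Expected days from High to Surplus: 1.7857.

1.7857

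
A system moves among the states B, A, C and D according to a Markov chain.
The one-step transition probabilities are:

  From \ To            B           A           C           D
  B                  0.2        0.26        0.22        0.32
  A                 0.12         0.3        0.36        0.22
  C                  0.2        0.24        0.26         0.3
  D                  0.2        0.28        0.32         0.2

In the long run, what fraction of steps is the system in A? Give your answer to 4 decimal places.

Let the stationary distribution be π with π = πP and π_1 + π_2 + π_3 + π_4 = 1.
π_1 = 0.2·π_1 + 0.12·π_2 + 0.2·π_3 + 0.2·π_4
π_2 = 0.26·π_1 + 0.3·π_2 + 0.24·π_3 + 0.28·π_4
π_3 = 0.22·π_1 + 0.36·π_2 + 0.26·π_3 + 0.32·π_4
Solving with the normalization constraint gives π = (0.1784, 0.2700, 0.2952, 0.2563).
So the stationary probability of A is 0.2700.

0.2700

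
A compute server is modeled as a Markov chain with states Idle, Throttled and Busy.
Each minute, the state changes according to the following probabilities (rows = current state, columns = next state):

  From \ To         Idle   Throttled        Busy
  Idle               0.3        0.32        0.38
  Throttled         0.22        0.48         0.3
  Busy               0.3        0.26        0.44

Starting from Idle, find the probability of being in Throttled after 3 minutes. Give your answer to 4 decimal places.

Propagate the distribution vector 3 minutes from Idle.
After 0 minutes: (1.0000, 0.0000, 0.0000)
After 1 minute: (0.3000, 0.3200, 0.3800)
After 2 minutes: (0.2744, 0.3484, 0.3772)
After 3 minutes: (0.2721, 0.3531, 0.3748)
P(in Throttled after 3 minutes) = 0.3531

0.3531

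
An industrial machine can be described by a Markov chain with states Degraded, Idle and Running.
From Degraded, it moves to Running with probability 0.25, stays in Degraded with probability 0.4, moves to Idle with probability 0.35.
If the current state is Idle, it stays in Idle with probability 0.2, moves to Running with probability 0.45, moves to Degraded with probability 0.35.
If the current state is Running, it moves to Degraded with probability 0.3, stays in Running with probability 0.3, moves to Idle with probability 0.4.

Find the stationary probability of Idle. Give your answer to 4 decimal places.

Let the stationary distribution be π with π = πP and π_1 + π_2 + π_3 = 1.
π_1 = 0.4·π_1 + 0.35·π_2 + 0.3·π_3
π_2 = 0.35·π_1 + 0.2·π_2 + 0.4·π_3
Solving with the normalization constraint gives π = (0.3510, 0.3187, 0.3303).
So the stationary probability of Idle is 0.3187.

0.3187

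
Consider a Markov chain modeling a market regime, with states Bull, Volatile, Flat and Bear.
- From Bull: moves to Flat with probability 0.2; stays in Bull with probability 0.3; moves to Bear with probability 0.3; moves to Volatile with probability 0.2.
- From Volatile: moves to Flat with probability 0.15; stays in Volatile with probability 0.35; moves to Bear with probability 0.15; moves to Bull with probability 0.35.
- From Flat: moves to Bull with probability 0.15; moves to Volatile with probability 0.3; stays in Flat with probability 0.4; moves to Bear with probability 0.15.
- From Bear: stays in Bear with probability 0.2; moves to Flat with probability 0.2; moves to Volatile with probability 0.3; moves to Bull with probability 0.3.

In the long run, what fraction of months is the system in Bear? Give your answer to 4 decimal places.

0.2020

Let the stationary distribution be π with π = πP and π_1 + π_2 + π_3 + π_4 = 1.
π_1 = 0.3·π_1 + 0.35·π_2 + 0.15·π_3 + 0.3·π_4
π_2 = 0.2·π_1 + 0.35·π_2 + 0.3·π_3 + 0.3·π_4
π_3 = 0.2·π_1 + 0.15·π_2 + 0.4·π_3 + 0.2·π_4
Solving with the normalization constraint gives π = (0.2795, 0.2864, 0.2321, 0.2020).
So the stationary probability of Bear is 0.2020.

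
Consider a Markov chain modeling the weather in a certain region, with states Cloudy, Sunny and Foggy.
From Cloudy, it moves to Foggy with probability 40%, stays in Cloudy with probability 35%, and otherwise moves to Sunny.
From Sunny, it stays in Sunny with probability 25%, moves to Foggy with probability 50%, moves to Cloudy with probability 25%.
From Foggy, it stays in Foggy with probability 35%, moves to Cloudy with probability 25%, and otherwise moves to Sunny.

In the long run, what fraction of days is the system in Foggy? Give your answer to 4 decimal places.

0.4106

Let the stationary distribution be π with π = πP and π_1 + π_2 + π_3 = 1.
π_1 = 0.35·π_1 + 0.25·π_2 + 0.25·π_3
π_2 = 0.25·π_1 + 0.25·π_2 + 0.4·π_3
Solving with the normalization constraint gives π = (0.2778, 0.3116, 0.4106).
So the stationary probability of Foggy is 0.4106.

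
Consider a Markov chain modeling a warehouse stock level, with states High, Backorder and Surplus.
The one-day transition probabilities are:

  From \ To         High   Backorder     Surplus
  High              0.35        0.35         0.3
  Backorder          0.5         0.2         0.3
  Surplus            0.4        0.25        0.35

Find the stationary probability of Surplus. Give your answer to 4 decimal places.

0.3158

Let the stationary distribution be π with π = πP and π_1 + π_2 + π_3 = 1.
π_1 = 0.35·π_1 + 0.5·π_2 + 0.4·π_3
π_2 = 0.35·π_1 + 0.2·π_2 + 0.25·π_3
Solving with the normalization constraint gives π = (0.4073, 0.2769, 0.3158).
So the stationary probability of Surplus is 0.3158.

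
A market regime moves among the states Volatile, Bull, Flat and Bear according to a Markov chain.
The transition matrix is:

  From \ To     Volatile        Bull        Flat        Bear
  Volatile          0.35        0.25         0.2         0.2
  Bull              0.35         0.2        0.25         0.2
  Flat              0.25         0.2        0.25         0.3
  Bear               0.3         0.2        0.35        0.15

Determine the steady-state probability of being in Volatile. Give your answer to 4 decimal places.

0.3137

Let the stationary distribution be π with π = πP and π_1 + π_2 + π_3 + π_4 = 1.
π_1 = 0.35·π_1 + 0.35·π_2 + 0.25·π_3 + 0.3·π_4
π_2 = 0.25·π_1 + 0.2·π_2 + 0.2·π_3 + 0.2·π_4
π_3 = 0.2·π_1 + 0.25·π_2 + 0.25·π_3 + 0.35·π_4
Solving with the normalization constraint gives π = (0.3137, 0.2157, 0.2558, 0.2148).
So the stationary probability of Volatile is 0.3137.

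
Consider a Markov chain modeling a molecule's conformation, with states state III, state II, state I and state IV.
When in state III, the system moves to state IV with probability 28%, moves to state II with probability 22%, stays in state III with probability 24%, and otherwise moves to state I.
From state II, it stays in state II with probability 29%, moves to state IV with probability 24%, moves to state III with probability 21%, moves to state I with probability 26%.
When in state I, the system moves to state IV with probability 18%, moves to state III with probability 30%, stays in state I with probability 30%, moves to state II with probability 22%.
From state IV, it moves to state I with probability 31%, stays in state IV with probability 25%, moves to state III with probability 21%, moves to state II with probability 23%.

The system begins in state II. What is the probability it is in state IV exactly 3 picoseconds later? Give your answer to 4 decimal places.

0.2350

Propagate the distribution vector 3 picoseconds from state II.
After 0 picoseconds: (0.0000, 1.0000, 0.0000, 0.0000)
After 1 picosecond: (0.2100, 0.2900, 0.2600, 0.2400)
After 2 picoseconds: (0.2397, 0.2427, 0.2824, 0.2352)
After 3 picoseconds: (0.2426, 0.2393, 0.2831, 0.2350)
P(in state IV after 3 picoseconds) = 0.2350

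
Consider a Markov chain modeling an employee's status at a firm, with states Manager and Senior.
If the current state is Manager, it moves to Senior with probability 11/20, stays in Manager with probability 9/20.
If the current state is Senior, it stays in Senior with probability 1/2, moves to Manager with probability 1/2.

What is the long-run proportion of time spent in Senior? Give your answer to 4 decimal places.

Let the stationary distribution be π with π = πP and π_1 + π_2 = 1.
π_1 = 0.45·π_1 + 0.5·π_2
Solving with the normalization constraint gives π = (0.4762, 0.5238).
So the stationary probability of Senior is 0.5238.

0.5238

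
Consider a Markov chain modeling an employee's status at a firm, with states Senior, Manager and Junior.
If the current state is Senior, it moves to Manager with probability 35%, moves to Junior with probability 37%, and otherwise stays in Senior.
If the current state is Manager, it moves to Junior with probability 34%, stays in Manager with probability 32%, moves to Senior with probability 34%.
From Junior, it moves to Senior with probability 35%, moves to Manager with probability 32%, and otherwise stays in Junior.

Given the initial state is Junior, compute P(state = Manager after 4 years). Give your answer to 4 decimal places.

0.3297

Propagate the distribution vector 4 years from Junior.
After 0 years: (0.0000, 0.0000, 1.0000)
After 1 year: (0.3500, 0.3200, 0.3300)
After 2 years: (0.3223, 0.3305, 0.3472)
After 3 years: (0.3241, 0.3297, 0.3462)
After 4 years: (0.3240, 0.3297, 0.3463)
P(in Manager after 4 years) = 0.3297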